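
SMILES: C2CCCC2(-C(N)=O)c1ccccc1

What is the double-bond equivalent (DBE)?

6

Molecular formula from the SMILES: C12H15NO.
DoU = (2C + 2 + N − H − X)/2 = (2·12 + 2 + 1 − 15 − 0)/2 = 12/2 = 6.
(Structurally: 2 ring(s) + 4 π bond(s) = 6.)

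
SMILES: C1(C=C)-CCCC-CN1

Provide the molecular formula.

Heavy atoms from the SMILES: 8 C, 1 N.
Implicit hydrogens by atom environment:
  6 × C: 2 H each → 12
  2 × C: 1 H each → 2
  1 × N: 1 H
  Total hydrogens = 15.
Molecular formula: C8H15N

C8H15N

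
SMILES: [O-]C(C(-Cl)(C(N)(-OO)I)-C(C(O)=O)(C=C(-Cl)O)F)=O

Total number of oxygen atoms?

7

The symbol for oxygen appears 7 times in the SMILES.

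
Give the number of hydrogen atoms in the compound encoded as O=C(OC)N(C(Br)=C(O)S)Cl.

Hydrogens are implicit in SMILES; fill each atom to its normal valence:
  3 × C: no H
  2 × O: no H
  1 × Br: no H
  1 × C: 3 H
  1 × Cl: no H
  1 × N: no H
  1 × O: 1 H
  1 × S: 1 H
  Total hydrogens = 5.

5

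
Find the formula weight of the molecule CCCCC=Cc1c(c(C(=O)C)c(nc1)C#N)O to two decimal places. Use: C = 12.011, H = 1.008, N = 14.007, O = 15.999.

Molecular formula: C14H16N2O2.
M = 14×12.011 + 16×1.008 + 2×14.007 + 2×15.999 = 244.29 g/mol.

244.29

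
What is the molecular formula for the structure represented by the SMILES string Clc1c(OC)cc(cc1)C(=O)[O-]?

C8H6ClO3-

Heavy atoms from the SMILES: 8 C, 1 Cl, 3 O.
Implicit hydrogens by atom environment:
  3 × C (aromatic): 1 H each → 3
  3 × C (aromatic): no H
  2 × O: no H
  1 × C: 3 H
  1 × C: no H
  1 × Cl: no H
  1 × O (charge -1): no H
  Total hydrogens = 6.
Net charge -1.
Molecular formula: C8H6ClO3-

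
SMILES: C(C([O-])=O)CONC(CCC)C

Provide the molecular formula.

C8H16NO3-

Heavy atoms from the SMILES: 8 C, 1 N, 3 O.
Implicit hydrogens by atom environment:
  4 × C: 2 H each → 8
  2 × C: 3 H each → 6
  2 × O: no H
  1 × C: 1 H
  1 × C: no H
  1 × N: 1 H
  1 × O (charge -1): no H
  Total hydrogens = 16.
Net charge -1.
Molecular formula: C8H16NO3-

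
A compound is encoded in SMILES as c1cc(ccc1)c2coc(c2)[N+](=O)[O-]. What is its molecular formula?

C10H7NO3

Heavy atoms from the SMILES: 10 C, 1 N, 3 O.
Implicit hydrogens by atom environment:
  7 × C (aromatic): 1 H each → 7
  3 × C (aromatic): no H
  1 × N (charge +1): no H
  1 × O (aromatic): no H
  1 × O: no H
  1 × O (charge -1): no H
  Total hydrogens = 7.
Molecular formula: C10H7NO3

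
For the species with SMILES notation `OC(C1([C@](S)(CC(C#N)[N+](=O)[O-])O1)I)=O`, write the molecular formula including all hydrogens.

C6H5IN2O5S

Heavy atoms from the SMILES: 6 C, 1 I, 2 N, 5 O, 1 S.
Implicit hydrogens by atom environment:
  4 × C: no H
  3 × O: no H
  1 × C: 2 H
  1 × C: 1 H
  1 × I: no H
  1 × N: no H
  1 × N (charge +1): no H
  1 × O: 1 H
  1 × O (charge -1): no H
  1 × S: 1 H
  Total hydrogens = 5.
Molecular formula: C6H5IN2O5S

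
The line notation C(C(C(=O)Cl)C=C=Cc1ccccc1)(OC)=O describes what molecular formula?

Heavy atoms from the SMILES: 13 C, 1 Cl, 3 O.
Implicit hydrogens by atom environment:
  5 × C (aromatic): 1 H each → 5
  3 × C: 1 H each → 3
  3 × C: no H
  3 × O: no H
  1 × C: 3 H
  1 × C (aromatic): no H
  1 × Cl: no H
  Total hydrogens = 11.
Molecular formula: C13H11ClO3

C13H11ClO3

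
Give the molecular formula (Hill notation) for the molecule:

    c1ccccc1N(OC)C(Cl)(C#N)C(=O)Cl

Heavy atoms from the SMILES: 10 C, 2 Cl, 2 N, 2 O.
Implicit hydrogens by atom environment:
  5 × C (aromatic): 1 H each → 5
  3 × C: no H
  2 × Cl: no H
  2 × N: no H
  2 × O: no H
  1 × C: 3 H
  1 × C (aromatic): no H
  Total hydrogens = 8.
Molecular formula: C10H8Cl2N2O2

C10H8Cl2N2O2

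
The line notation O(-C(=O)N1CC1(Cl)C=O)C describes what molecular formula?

C5H6ClNO3

Heavy atoms from the SMILES: 5 C, 1 Cl, 1 N, 3 O.
Implicit hydrogens by atom environment:
  3 × O: no H
  2 × C: no H
  1 × C: 3 H
  1 × C: 2 H
  1 × C: 1 H
  1 × Cl: no H
  1 × N: no H
  Total hydrogens = 6.
Molecular formula: C5H6ClNO3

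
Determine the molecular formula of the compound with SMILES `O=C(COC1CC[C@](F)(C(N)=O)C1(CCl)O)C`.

Heavy atoms from the SMILES: 10 C, 1 Cl, 1 F, 1 N, 4 O.
Implicit hydrogens by atom environment:
  4 × C: 2 H each → 8
  4 × C: no H
  3 × O: no H
  1 × C: 3 H
  1 × C: 1 H
  1 × Cl: no H
  1 × F: no H
  1 × N: 2 H
  1 × O: 1 H
  Total hydrogens = 15.
Molecular formula: C10H15ClFNO4

C10H15ClFNO4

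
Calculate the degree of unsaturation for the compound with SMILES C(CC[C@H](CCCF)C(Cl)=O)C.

Molecular formula from the SMILES: C9H16ClFO.
DoU = (2C + 2 + N − H − X)/2 = (2·9 + 2 + 0 − 16 − 2)/2 = 2/2 = 1.
(Structurally: 0 ring(s) + 1 π bond(s) = 1.)

1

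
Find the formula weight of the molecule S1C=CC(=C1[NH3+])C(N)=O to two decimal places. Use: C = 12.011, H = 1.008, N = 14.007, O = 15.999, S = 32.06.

143.18

Molecular formula: C5H7N2OS+.
M = 5×12.011 + 7×1.008 + 2×14.007 + 1×15.999 + 1×32.06 = 143.18 g/mol.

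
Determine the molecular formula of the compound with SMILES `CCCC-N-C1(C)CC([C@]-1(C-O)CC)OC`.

C13H27NO2

Heavy atoms from the SMILES: 13 C, 1 N, 2 O.
Implicit hydrogens by atom environment:
  6 × C: 2 H each → 12
  4 × C: 3 H each → 12
  2 × C: no H
  1 × C: 1 H
  1 × N: 1 H
  1 × O: 1 H
  1 × O: no H
  Total hydrogens = 27.
Molecular formula: C13H27NO2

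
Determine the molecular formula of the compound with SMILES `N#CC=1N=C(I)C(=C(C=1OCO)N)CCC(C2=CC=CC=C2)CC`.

Heavy atoms from the SMILES: 18 C, 1 I, 3 N, 2 O.
Implicit hydrogens by atom environment:
  6 × C (aromatic): no H
  5 × C (aromatic): 1 H each → 5
  4 × C: 2 H each → 8
  1 × C: 3 H
  1 × C: 1 H
  1 × C: no H
  1 × I: no H
  1 × N: 2 H
  1 × N (aromatic): no H
  1 × N: no H
  1 × O: 1 H
  1 × O: no H
  Total hydrogens = 20.
Molecular formula: C18H20IN3O2

C18H20IN3O2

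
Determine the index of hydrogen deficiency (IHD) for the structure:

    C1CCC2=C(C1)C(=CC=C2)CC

5

Molecular formula from the SMILES: C12H16.
DoU = (2C + 2 + N − H − X)/2 = (2·12 + 2 + 0 − 16 − 0)/2 = 10/2 = 5.
(Structurally: 2 ring(s) + 3 π bond(s) = 5.)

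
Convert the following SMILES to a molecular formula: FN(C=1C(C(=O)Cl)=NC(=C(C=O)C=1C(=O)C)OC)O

Heavy atoms from the SMILES: 10 C, 1 Cl, 1 F, 2 N, 5 O.
Implicit hydrogens by atom environment:
  5 × C (aromatic): no H
  4 × O: no H
  2 × C: 3 H each → 6
  2 × C: no H
  1 × C: 1 H
  1 × Cl: no H
  1 × F: no H
  1 × N (aromatic): no H
  1 × N: no H
  1 × O: 1 H
  Total hydrogens = 8.
Molecular formula: C10H8ClFN2O5

C10H8ClFN2O5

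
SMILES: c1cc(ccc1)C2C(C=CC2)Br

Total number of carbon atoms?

11

The symbol for carbon appears 11 times in the SMILES. Lowercase c denotes aromatic carbon and counts toward C.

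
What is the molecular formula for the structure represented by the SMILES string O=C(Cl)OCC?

Heavy atoms from the SMILES: 3 C, 1 Cl, 2 O.
Implicit hydrogens by atom environment:
  2 × O: no H
  1 × C: 3 H
  1 × C: 2 H
  1 × C: no H
  1 × Cl: no H
  Total hydrogens = 5.
Molecular formula: C3H5ClO2

C3H5ClO2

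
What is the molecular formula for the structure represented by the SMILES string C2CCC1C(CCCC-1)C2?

Heavy atoms from the SMILES: 10 C.
Implicit hydrogens by atom environment:
  8 × C: 2 H each → 16
  2 × C: 1 H each → 2
  Total hydrogens = 18.
Molecular formula: C10H18

C10H18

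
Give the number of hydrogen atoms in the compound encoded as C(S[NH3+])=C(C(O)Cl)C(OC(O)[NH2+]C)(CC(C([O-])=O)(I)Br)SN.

Hydrogens are implicit in SMILES; fill each atom to its normal valence:
  4 × C: no H
  3 × C: 1 H each → 3
  2 × O: 1 H each → 2
  2 × O: no H
  2 × S: no H
  1 × Br: no H
  1 × C: 3 H
  1 × C: 2 H
  1 × Cl: no H
  1 × I: no H
  1 × N (charge +1): 3 H
  1 × N: 2 H
  1 × N (charge +1): 2 H
  1 × O (charge -1): no H
  Total hydrogens = 17.

17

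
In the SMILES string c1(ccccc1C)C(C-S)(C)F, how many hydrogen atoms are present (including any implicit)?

Hydrogens are implicit in SMILES; fill each atom to its normal valence:
  4 × C (aromatic): 1 H each → 4
  2 × C: 3 H each → 6
  2 × C (aromatic): no H
  1 × C: 2 H
  1 × C: no H
  1 × F: no H
  1 × S: 1 H
  Total hydrogens = 13.

13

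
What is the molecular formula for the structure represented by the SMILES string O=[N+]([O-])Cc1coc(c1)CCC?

C8H11NO3

Heavy atoms from the SMILES: 8 C, 1 N, 3 O.
Implicit hydrogens by atom environment:
  3 × C: 2 H each → 6
  2 × C (aromatic): 1 H each → 2
  2 × C (aromatic): no H
  1 × C: 3 H
  1 × N (charge +1): no H
  1 × O (aromatic): no H
  1 × O: no H
  1 × O (charge -1): no H
  Total hydrogens = 11.
Molecular formula: C8H11NO3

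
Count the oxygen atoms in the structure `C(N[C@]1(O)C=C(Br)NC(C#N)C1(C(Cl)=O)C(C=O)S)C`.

3

The symbol for oxygen appears 3 times in the SMILES.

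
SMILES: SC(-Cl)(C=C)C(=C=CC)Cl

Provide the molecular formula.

C7H8Cl2S

Heavy atoms from the SMILES: 7 C, 2 Cl, 1 S.
Implicit hydrogens by atom environment:
  3 × C: no H
  2 × C: 1 H each → 2
  2 × Cl: no H
  1 × C: 3 H
  1 × C: 2 H
  1 × S: 1 H
  Total hydrogens = 8.
Molecular formula: C7H8Cl2S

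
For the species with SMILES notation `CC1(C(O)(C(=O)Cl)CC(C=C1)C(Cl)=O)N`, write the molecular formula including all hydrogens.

C9H11Cl2NO3

Heavy atoms from the SMILES: 9 C, 2 Cl, 1 N, 3 O.
Implicit hydrogens by atom environment:
  4 × C: no H
  3 × C: 1 H each → 3
  2 × Cl: no H
  2 × O: no H
  1 × C: 3 H
  1 × C: 2 H
  1 × N: 2 H
  1 × O: 1 H
  Total hydrogens = 11.
Molecular formula: C9H11Cl2NO3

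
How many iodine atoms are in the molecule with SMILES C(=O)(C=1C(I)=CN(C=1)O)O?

The symbol for iodine appears 1 time in the SMILES.

1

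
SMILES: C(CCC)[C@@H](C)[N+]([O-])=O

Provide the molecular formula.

C6H13NO2

Heavy atoms from the SMILES: 6 C, 1 N, 2 O.
Implicit hydrogens by atom environment:
  3 × C: 2 H each → 6
  2 × C: 3 H each → 6
  1 × C: 1 H
  1 × N (charge +1): no H
  1 × O: no H
  1 × O (charge -1): no H
  Total hydrogens = 13.
Molecular formula: C6H13NO2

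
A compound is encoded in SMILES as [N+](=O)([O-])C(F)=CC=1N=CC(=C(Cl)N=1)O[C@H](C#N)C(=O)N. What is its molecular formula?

Heavy atoms from the SMILES: 9 C, 1 Cl, 1 F, 5 N, 4 O.
Implicit hydrogens by atom environment:
  3 × C (aromatic): no H
  3 × C: no H
  3 × O: no H
  2 × C: 1 H each → 2
  2 × N (aromatic): no H
  1 × C (aromatic): 1 H
  1 × Cl: no H
  1 × F: no H
  1 × N: 2 H
  1 × N: no H
  1 × N (charge +1): no H
  1 × O (charge -1): no H
  Total hydrogens = 5.
Molecular formula: C9H5ClFN5O4

C9H5ClFN5O4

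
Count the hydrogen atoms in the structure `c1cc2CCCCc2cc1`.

12

Hydrogens are implicit in SMILES; fill each atom to its normal valence:
  4 × C: 2 H each → 8
  4 × C (aromatic): 1 H each → 4
  2 × C (aromatic): no H
  Total hydrogens = 12.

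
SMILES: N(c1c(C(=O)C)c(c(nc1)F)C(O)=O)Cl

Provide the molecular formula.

C8H6ClFN2O3

Heavy atoms from the SMILES: 8 C, 1 Cl, 1 F, 2 N, 3 O.
Implicit hydrogens by atom environment:
  4 × C (aromatic): no H
  2 × C: no H
  2 × O: no H
  1 × C: 3 H
  1 × C (aromatic): 1 H
  1 × Cl: no H
  1 × F: no H
  1 × N: 1 H
  1 × N (aromatic): no H
  1 × O: 1 H
  Total hydrogens = 6.
Molecular formula: C8H6ClFN2O3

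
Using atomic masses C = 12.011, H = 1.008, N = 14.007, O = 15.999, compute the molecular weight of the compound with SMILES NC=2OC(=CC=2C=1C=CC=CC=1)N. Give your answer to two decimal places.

174.20

Molecular formula: C10H10N2O.
M = 10×12.011 + 10×1.008 + 2×14.007 + 1×15.999 = 174.20 g/mol.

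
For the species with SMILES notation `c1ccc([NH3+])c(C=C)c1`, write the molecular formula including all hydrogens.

Heavy atoms from the SMILES: 8 C, 1 N.
Implicit hydrogens by atom environment:
  4 × C (aromatic): 1 H each → 4
  2 × C (aromatic): no H
  1 × C: 2 H
  1 × C: 1 H
  1 × N (charge +1): 3 H
  Total hydrogens = 10.
Net charge +1.
Molecular formula: C8H10N+

C8H10N+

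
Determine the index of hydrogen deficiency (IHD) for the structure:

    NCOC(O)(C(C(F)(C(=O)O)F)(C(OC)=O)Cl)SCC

Molecular formula from the SMILES: C9H14ClF2NO6S.
DoU = (2C + 2 + N − H − X)/2 = (2·9 + 2 + 1 − 14 − 3)/2 = 4/2 = 2.
(Structurally: 0 ring(s) + 2 π bond(s) = 2.)

2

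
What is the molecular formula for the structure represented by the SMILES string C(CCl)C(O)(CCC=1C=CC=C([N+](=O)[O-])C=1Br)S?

C11H13BrClNO3S

Heavy atoms from the SMILES: 1 Br, 11 C, 1 Cl, 1 N, 3 O, 1 S.
Implicit hydrogens by atom environment:
  4 × C: 2 H each → 8
  3 × C (aromatic): 1 H each → 3
  3 × C (aromatic): no H
  1 × Br: no H
  1 × C: no H
  1 × Cl: no H
  1 × N (charge +1): no H
  1 × O: 1 H
  1 × O: no H
  1 × O (charge -1): no H
  1 × S: 1 H
  Total hydrogens = 13.
Molecular formula: C11H13BrClNO3S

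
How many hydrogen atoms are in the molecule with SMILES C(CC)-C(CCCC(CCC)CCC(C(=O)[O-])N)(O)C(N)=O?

Hydrogens are implicit in SMILES; fill each atom to its normal valence:
  9 × C: 2 H each → 18
  3 × C: no H
  2 × C: 3 H each → 6
  2 × C: 1 H each → 2
  2 × N: 2 H each → 4
  2 × O: no H
  1 × O: 1 H
  1 × O (charge -1): no H
  Total hydrogens = 31.

31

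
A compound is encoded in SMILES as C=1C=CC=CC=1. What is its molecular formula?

C6H6

Heavy atoms from the SMILES: 6 C.
Implicit hydrogens by atom environment:
  6 × C (aromatic): 1 H each → 6
  Total hydrogens = 6.
Molecular formula: C6H6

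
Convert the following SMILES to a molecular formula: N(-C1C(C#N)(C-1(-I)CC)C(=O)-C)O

C8H11IN2O2

Heavy atoms from the SMILES: 8 C, 1 I, 2 N, 2 O.
Implicit hydrogens by atom environment:
  4 × C: no H
  2 × C: 3 H each → 6
  1 × C: 2 H
  1 × C: 1 H
  1 × I: no H
  1 × N: 1 H
  1 × N: no H
  1 × O: 1 H
  1 × O: no H
  Total hydrogens = 11.
Molecular formula: C8H11IN2O2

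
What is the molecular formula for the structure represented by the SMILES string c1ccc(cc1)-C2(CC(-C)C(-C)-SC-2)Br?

C13H17BrS

Heavy atoms from the SMILES: 1 Br, 13 C, 1 S.
Implicit hydrogens by atom environment:
  5 × C (aromatic): 1 H each → 5
  2 × C: 3 H each → 6
  2 × C: 2 H each → 4
  2 × C: 1 H each → 2
  1 × Br: no H
  1 × C: no H
  1 × C (aromatic): no H
  1 × S: no H
  Total hydrogens = 17.
Molecular formula: C13H17BrS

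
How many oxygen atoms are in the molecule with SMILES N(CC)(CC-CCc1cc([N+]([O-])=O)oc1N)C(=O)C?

4

The symbol for oxygen appears 4 times in the SMILES.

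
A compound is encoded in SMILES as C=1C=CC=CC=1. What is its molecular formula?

Heavy atoms from the SMILES: 6 C.
Implicit hydrogens by atom environment:
  6 × C (aromatic): 1 H each → 6
  Total hydrogens = 6.
Molecular formula: C6H6

C6H6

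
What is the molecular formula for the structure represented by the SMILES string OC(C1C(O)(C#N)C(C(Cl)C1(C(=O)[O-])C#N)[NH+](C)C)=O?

C11H12ClN3O5

Heavy atoms from the SMILES: 11 C, 1 Cl, 3 N, 5 O.
Implicit hydrogens by atom environment:
  6 × C: no H
  3 × C: 1 H each → 3
  2 × C: 3 H each → 6
  2 × N: no H
  2 × O: 1 H each → 2
  2 × O: no H
  1 × Cl: no H
  1 × N (charge +1): 1 H
  1 × O (charge -1): no H
  Total hydrogens = 12.
Molecular formula: C11H12ClN3O5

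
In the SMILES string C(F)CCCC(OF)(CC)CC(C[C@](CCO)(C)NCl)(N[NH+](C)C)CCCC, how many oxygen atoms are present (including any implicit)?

2

The symbol for oxygen appears 2 times in the SMILES.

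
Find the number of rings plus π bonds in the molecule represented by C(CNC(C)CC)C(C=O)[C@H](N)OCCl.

Molecular formula from the SMILES: C10H21ClN2O2.
DoU = (2C + 2 + N − H − X)/2 = (2·10 + 2 + 2 − 21 − 1)/2 = 2/2 = 1.
(Structurally: 0 ring(s) + 1 π bond(s) = 1.)

1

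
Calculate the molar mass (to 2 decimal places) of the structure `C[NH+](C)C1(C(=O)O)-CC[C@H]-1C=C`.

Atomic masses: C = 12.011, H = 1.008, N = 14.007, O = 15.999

Molecular formula: C9H16NO2+.
M = 9×12.011 + 16×1.008 + 1×14.007 + 2×15.999 = 170.23 g/mol.

170.23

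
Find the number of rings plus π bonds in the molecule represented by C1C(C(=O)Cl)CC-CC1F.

2

Molecular formula from the SMILES: C7H10ClFO.
DoU = (2C + 2 + N − H − X)/2 = (2·7 + 2 + 0 − 10 − 2)/2 = 4/2 = 2.
(Structurally: 1 ring(s) + 1 π bond(s) = 2.)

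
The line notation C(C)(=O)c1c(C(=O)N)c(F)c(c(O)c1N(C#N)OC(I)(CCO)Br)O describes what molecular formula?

C13H12BrFIN3O6

Heavy atoms from the SMILES: 1 Br, 13 C, 1 F, 1 I, 3 N, 6 O.
Implicit hydrogens by atom environment:
  6 × C (aromatic): no H
  4 × C: no H
  3 × O: 1 H each → 3
  3 × O: no H
  2 × C: 2 H each → 4
  2 × N: no H
  1 × Br: no H
  1 × C: 3 H
  1 × F: no H
  1 × I: no H
  1 × N: 2 H
  Total hydrogens = 12.
Molecular formula: C13H12BrFIN3O6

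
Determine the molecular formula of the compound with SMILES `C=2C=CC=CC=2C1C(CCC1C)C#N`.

Heavy atoms from the SMILES: 13 C, 1 N.
Implicit hydrogens by atom environment:
  5 × C (aromatic): 1 H each → 5
  3 × C: 1 H each → 3
  2 × C: 2 H each → 4
  1 × C: 3 H
  1 × C: no H
  1 × C (aromatic): no H
  1 × N: no H
  Total hydrogens = 15.
Molecular formula: C13H15N

C13H15N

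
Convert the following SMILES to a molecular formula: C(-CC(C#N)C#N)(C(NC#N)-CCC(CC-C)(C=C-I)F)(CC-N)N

Heavy atoms from the SMILES: 17 C, 1 F, 1 I, 6 N.
Implicit hydrogens by atom environment:
  7 × C: 2 H each → 14
  5 × C: no H
  4 × C: 1 H each → 4
  3 × N: no H
  2 × N: 2 H each → 4
  1 × C: 3 H
  1 × F: no H
  1 × I: no H
  1 × N: 1 H
  Total hydrogens = 26.
Molecular formula: C17H26FIN6

C17H26FIN6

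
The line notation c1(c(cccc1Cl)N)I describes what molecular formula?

Heavy atoms from the SMILES: 6 C, 1 Cl, 1 I, 1 N.
Implicit hydrogens by atom environment:
  3 × C (aromatic): 1 H each → 3
  3 × C (aromatic): no H
  1 × Cl: no H
  1 × I: no H
  1 × N: 2 H
  Total hydrogens = 5.
Molecular formula: C6H5ClIN

C6H5ClIN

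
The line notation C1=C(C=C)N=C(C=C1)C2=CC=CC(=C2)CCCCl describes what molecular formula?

Heavy atoms from the SMILES: 16 C, 1 Cl, 1 N.
Implicit hydrogens by atom environment:
  7 × C (aromatic): 1 H each → 7
  4 × C: 2 H each → 8
  4 × C (aromatic): no H
  1 × C: 1 H
  1 × Cl: no H
  1 × N (aromatic): no H
  Total hydrogens = 16.
Molecular formula: C16H16ClN

C16H16ClN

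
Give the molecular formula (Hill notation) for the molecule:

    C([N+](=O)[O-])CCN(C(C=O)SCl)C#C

C7H9ClN2O3S

Heavy atoms from the SMILES: 7 C, 1 Cl, 2 N, 3 O, 1 S.
Implicit hydrogens by atom environment:
  3 × C: 2 H each → 6
  3 × C: 1 H each → 3
  2 × O: no H
  1 × C: no H
  1 × Cl: no H
  1 × N: no H
  1 × N (charge +1): no H
  1 × O (charge -1): no H
  1 × S: no H
  Total hydrogens = 9.
Molecular formula: C7H9ClN2O3S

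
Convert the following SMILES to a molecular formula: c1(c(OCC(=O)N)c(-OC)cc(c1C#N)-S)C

Heavy atoms from the SMILES: 11 C, 2 N, 3 O, 1 S.
Implicit hydrogens by atom environment:
  5 × C (aromatic): no H
  3 × O: no H
  2 × C: 3 H each → 6
  2 × C: no H
  1 × C: 2 H
  1 × C (aromatic): 1 H
  1 × N: 2 H
  1 × N: no H
  1 × S: 1 H
  Total hydrogens = 12.
Molecular formula: C11H12N2O3S

C11H12N2O3S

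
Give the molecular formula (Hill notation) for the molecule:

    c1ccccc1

C6H6

Heavy atoms from the SMILES: 6 C.
Implicit hydrogens by atom environment:
  6 × C (aromatic): 1 H each → 6
  Total hydrogens = 6.
Molecular formula: C6H6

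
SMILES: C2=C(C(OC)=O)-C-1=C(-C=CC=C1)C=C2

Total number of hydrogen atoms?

Hydrogens are implicit in SMILES; fill each atom to its normal valence:
  7 × C (aromatic): 1 H each → 7
  3 × C (aromatic): no H
  2 × O: no H
  1 × C: 3 H
  1 × C: no H
  Total hydrogens = 10.

10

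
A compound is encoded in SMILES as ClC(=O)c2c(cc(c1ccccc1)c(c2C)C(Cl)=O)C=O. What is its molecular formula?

Heavy atoms from the SMILES: 16 C, 2 Cl, 3 O.
Implicit hydrogens by atom environment:
  6 × C (aromatic): 1 H each → 6
  6 × C (aromatic): no H
  3 × O: no H
  2 × C: no H
  2 × Cl: no H
  1 × C: 3 H
  1 × C: 1 H
  Total hydrogens = 10.
Molecular formula: C16H10Cl2O3

C16H10Cl2O3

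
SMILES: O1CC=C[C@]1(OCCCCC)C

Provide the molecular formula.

Heavy atoms from the SMILES: 10 C, 2 O.
Implicit hydrogens by atom environment:
  5 × C: 2 H each → 10
  2 × C: 3 H each → 6
  2 × C: 1 H each → 2
  2 × O: no H
  1 × C: no H
  Total hydrogens = 18.
Molecular formula: C10H18O2

C10H18O2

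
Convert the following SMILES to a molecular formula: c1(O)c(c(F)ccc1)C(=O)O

Heavy atoms from the SMILES: 7 C, 1 F, 3 O.
Implicit hydrogens by atom environment:
  3 × C (aromatic): 1 H each → 3
  3 × C (aromatic): no H
  2 × O: 1 H each → 2
  1 × C: no H
  1 × F: no H
  1 × O: no H
  Total hydrogens = 5.
Molecular formula: C7H5FO3

C7H5FO3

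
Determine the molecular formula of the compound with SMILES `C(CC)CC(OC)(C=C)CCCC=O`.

C12H22O2

Heavy atoms from the SMILES: 12 C, 2 O.
Implicit hydrogens by atom environment:
  7 × C: 2 H each → 14
  2 × C: 3 H each → 6
  2 × C: 1 H each → 2
  2 × O: no H
  1 × C: no H
  Total hydrogens = 22.
Molecular formula: C12H22O2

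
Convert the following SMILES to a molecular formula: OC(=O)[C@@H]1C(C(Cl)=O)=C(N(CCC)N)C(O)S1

C9H13ClN2O4S

Heavy atoms from the SMILES: 9 C, 1 Cl, 2 N, 4 O, 1 S.
Implicit hydrogens by atom environment:
  4 × C: no H
  2 × C: 2 H each → 4
  2 × C: 1 H each → 2
  2 × O: 1 H each → 2
  2 × O: no H
  1 × C: 3 H
  1 × Cl: no H
  1 × N: 2 H
  1 × N: no H
  1 × S: no H
  Total hydrogens = 13.
Molecular formula: C9H13ClN2O4S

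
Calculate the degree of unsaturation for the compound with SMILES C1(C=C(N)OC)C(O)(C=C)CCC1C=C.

Molecular formula from the SMILES: C12H19NO2.
DoU = (2C + 2 + N − H − X)/2 = (2·12 + 2 + 1 − 19 − 0)/2 = 8/2 = 4.
(Structurally: 1 ring(s) + 3 π bond(s) = 4.)

4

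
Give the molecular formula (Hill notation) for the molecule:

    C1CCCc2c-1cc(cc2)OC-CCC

Heavy atoms from the SMILES: 14 C, 1 O.
Implicit hydrogens by atom environment:
  7 × C: 2 H each → 14
  3 × C (aromatic): 1 H each → 3
  3 × C (aromatic): no H
  1 × C: 3 H
  1 × O: no H
  Total hydrogens = 20.
Molecular formula: C14H20O

C14H20O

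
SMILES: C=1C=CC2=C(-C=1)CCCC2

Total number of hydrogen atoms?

12

Hydrogens are implicit in SMILES; fill each atom to its normal valence:
  4 × C: 2 H each → 8
  4 × C (aromatic): 1 H each → 4
  2 × C (aromatic): no H
  Total hydrogens = 12.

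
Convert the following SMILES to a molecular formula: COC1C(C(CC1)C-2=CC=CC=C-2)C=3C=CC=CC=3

C18H20O

Heavy atoms from the SMILES: 18 C, 1 O.
Implicit hydrogens by atom environment:
  10 × C (aromatic): 1 H each → 10
  3 × C: 1 H each → 3
  2 × C: 2 H each → 4
  2 × C (aromatic): no H
  1 × C: 3 H
  1 × O: no H
  Total hydrogens = 20.
Molecular formula: C18H20O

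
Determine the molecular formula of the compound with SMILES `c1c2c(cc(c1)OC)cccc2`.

C11H10O

Heavy atoms from the SMILES: 11 C, 1 O.
Implicit hydrogens by atom environment:
  7 × C (aromatic): 1 H each → 7
  3 × C (aromatic): no H
  1 × C: 3 H
  1 × O: no H
  Total hydrogens = 10.
Molecular formula: C11H10O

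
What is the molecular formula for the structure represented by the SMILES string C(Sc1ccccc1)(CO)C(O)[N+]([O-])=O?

C9H11NO4S

Heavy atoms from the SMILES: 9 C, 1 N, 4 O, 1 S.
Implicit hydrogens by atom environment:
  5 × C (aromatic): 1 H each → 5
  2 × C: 1 H each → 2
  2 × O: 1 H each → 2
  1 × C: 2 H
  1 × C (aromatic): no H
  1 × N (charge +1): no H
  1 × O: no H
  1 × O (charge -1): no H
  1 × S: no H
  Total hydrogens = 11.
Molecular formula: C9H11NO4S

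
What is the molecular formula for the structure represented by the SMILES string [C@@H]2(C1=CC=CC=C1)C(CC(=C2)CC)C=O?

C14H16O

Heavy atoms from the SMILES: 14 C, 1 O.
Implicit hydrogens by atom environment:
  5 × C (aromatic): 1 H each → 5
  4 × C: 1 H each → 4
  2 × C: 2 H each → 4
  1 × C: 3 H
  1 × C: no H
  1 × C (aromatic): no H
  1 × O: no H
  Total hydrogens = 16.
Molecular formula: C14H16O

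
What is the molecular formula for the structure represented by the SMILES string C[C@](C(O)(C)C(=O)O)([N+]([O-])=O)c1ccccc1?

Heavy atoms from the SMILES: 11 C, 1 N, 5 O.
Implicit hydrogens by atom environment:
  5 × C (aromatic): 1 H each → 5
  3 × C: no H
  2 × C: 3 H each → 6
  2 × O: 1 H each → 2
  2 × O: no H
  1 × C (aromatic): no H
  1 × N (charge +1): no H
  1 × O (charge -1): no H
  Total hydrogens = 13.
Molecular formula: C11H13NO5

C11H13NO5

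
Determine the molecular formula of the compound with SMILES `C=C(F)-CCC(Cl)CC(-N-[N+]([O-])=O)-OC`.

C8H14ClFN2O3

Heavy atoms from the SMILES: 8 C, 1 Cl, 1 F, 2 N, 3 O.
Implicit hydrogens by atom environment:
  4 × C: 2 H each → 8
  2 × C: 1 H each → 2
  2 × O: no H
  1 × C: 3 H
  1 × C: no H
  1 × Cl: no H
  1 × F: no H
  1 × N: 1 H
  1 × N (charge +1): no H
  1 × O (charge -1): no H
  Total hydrogens = 14.
Molecular formula: C8H14ClFN2O3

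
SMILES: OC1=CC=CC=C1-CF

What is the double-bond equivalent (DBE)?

Molecular formula from the SMILES: C7H7FO.
DoU = (2C + 2 + N − H − X)/2 = (2·7 + 2 + 0 − 7 − 1)/2 = 8/2 = 4.
(Structurally: 1 ring(s) + 3 π bond(s) = 4.)

4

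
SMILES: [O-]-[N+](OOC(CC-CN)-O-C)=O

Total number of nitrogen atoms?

2

The symbol for nitrogen appears 2 times in the SMILES.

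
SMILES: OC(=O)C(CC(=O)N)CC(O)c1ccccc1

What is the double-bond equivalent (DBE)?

6

Molecular formula from the SMILES: C12H15NO4.
DoU = (2C + 2 + N − H − X)/2 = (2·12 + 2 + 1 − 15 − 0)/2 = 12/2 = 6.
(Structurally: 1 ring(s) + 5 π bond(s) = 6.)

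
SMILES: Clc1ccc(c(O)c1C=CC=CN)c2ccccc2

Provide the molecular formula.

Heavy atoms from the SMILES: 16 C, 1 Cl, 1 N, 1 O.
Implicit hydrogens by atom environment:
  7 × C (aromatic): 1 H each → 7
  5 × C (aromatic): no H
  4 × C: 1 H each → 4
  1 × Cl: no H
  1 × N: 2 H
  1 × O: 1 H
  Total hydrogens = 14.
Molecular formula: C16H14ClNO

C16H14ClNO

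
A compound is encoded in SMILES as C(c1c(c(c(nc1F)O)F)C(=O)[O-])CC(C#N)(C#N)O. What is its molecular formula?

Heavy atoms from the SMILES: 11 C, 2 F, 3 N, 4 O.
Implicit hydrogens by atom environment:
  5 × C (aromatic): no H
  4 × C: no H
  2 × C: 2 H each → 4
  2 × F: no H
  2 × N: no H
  2 × O: 1 H each → 2
  1 × N (aromatic): no H
  1 × O: no H
  1 × O (charge -1): no H
  Total hydrogens = 6.
Net charge -1.
Molecular formula: C11H6F2N3O4-

C11H6F2N3O4-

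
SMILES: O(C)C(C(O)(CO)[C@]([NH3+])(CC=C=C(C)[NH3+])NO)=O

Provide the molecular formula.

[C10H21N3O5]2+

Heavy atoms from the SMILES: 10 C, 3 N, 5 O.
Implicit hydrogens by atom environment:
  5 × C: no H
  3 × O: 1 H each → 3
  2 × C: 3 H each → 6
  2 × C: 2 H each → 4
  2 × N (charge +1): 3 H each → 6
  2 × O: no H
  1 × C: 1 H
  1 × N: 1 H
  Total hydrogens = 21.
Net charge +2.
Molecular formula: [C10H21N3O5]2+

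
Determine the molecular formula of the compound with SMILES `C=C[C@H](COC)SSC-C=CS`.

C8H14OS3

Heavy atoms from the SMILES: 8 C, 1 O, 3 S.
Implicit hydrogens by atom environment:
  4 × C: 1 H each → 4
  3 × C: 2 H each → 6
  2 × S: no H
  1 × C: 3 H
  1 × O: no H
  1 × S: 1 H
  Total hydrogens = 14.
Molecular formula: C8H14OS3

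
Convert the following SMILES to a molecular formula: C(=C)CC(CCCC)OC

C9H18O

Heavy atoms from the SMILES: 9 C, 1 O.
Implicit hydrogens by atom environment:
  5 × C: 2 H each → 10
  2 × C: 3 H each → 6
  2 × C: 1 H each → 2
  1 × O: no H
  Total hydrogens = 18.
Molecular formula: C9H18O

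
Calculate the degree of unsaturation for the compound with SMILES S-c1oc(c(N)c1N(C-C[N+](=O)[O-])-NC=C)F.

5

Molecular formula from the SMILES: C8H11FN4O3S.
DoU = (2C + 2 + N − H − X)/2 = (2·8 + 2 + 4 − 11 − 1)/2 = 10/2 = 5.
(Structurally: 1 ring(s) + 4 π bond(s) = 5.)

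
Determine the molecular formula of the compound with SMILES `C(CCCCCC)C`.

C8H18

Heavy atoms from the SMILES: 8 C.
Implicit hydrogens by atom environment:
  6 × C: 2 H each → 12
  2 × C: 3 H each → 6
  Total hydrogens = 18.
Molecular formula: C8H18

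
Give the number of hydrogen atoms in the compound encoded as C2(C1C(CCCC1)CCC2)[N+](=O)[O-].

17

Hydrogens are implicit in SMILES; fill each atom to its normal valence:
  7 × C: 2 H each → 14
  3 × C: 1 H each → 3
  1 × N (charge +1): no H
  1 × O: no H
  1 × O (charge -1): no H
  Total hydrogens = 17.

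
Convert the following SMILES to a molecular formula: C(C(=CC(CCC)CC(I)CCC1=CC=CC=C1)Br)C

C18H26BrI

Heavy atoms from the SMILES: 1 Br, 18 C, 1 I.
Implicit hydrogens by atom environment:
  6 × C: 2 H each → 12
  5 × C (aromatic): 1 H each → 5
  3 × C: 1 H each → 3
  2 × C: 3 H each → 6
  1 × Br: no H
  1 × C: no H
  1 × C (aromatic): no H
  1 × I: no H
  Total hydrogens = 26.
Molecular formula: C18H26BrI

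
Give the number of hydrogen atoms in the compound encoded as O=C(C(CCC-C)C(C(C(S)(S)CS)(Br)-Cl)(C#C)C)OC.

22

Hydrogens are implicit in SMILES; fill each atom to its normal valence:
  5 × C: no H
  4 × C: 2 H each → 8
  3 × C: 3 H each → 9
  3 × S: 1 H each → 3
  2 × C: 1 H each → 2
  2 × O: no H
  1 × Br: no H
  1 × Cl: no H
  Total hydrogens = 22.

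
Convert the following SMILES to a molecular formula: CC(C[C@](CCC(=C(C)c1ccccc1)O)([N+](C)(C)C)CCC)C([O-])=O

C22H35NO3

Heavy atoms from the SMILES: 22 C, 1 N, 3 O.
Implicit hydrogens by atom environment:
  6 × C: 3 H each → 18
  5 × C: 2 H each → 10
  5 × C (aromatic): 1 H each → 5
  4 × C: no H
  1 × C: 1 H
  1 × C (aromatic): no H
  1 × N (charge +1): no H
  1 × O: 1 H
  1 × O: no H
  1 × O (charge -1): no H
  Total hydrogens = 35.
Molecular formula: C22H35NO3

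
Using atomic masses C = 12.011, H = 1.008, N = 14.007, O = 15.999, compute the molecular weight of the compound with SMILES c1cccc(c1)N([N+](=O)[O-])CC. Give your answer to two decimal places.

166.18

Molecular formula: C8H10N2O2.
M = 8×12.011 + 10×1.008 + 2×14.007 + 2×15.999 = 166.18 g/mol.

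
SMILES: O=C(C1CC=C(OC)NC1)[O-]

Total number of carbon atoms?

The symbol for carbon appears 7 times in the SMILES.

7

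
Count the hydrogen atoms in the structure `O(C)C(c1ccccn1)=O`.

Hydrogens are implicit in SMILES; fill each atom to its normal valence:
  4 × C (aromatic): 1 H each → 4
  2 × O: no H
  1 × C: 3 H
  1 × C (aromatic): no H
  1 × C: no H
  1 × N (aromatic): no H
  Total hydrogens = 7.

7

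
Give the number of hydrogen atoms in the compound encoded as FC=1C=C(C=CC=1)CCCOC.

13

Hydrogens are implicit in SMILES; fill each atom to its normal valence:
  4 × C (aromatic): 1 H each → 4
  3 × C: 2 H each → 6
  2 × C (aromatic): no H
  1 × C: 3 H
  1 × F: no H
  1 × O: no H
  Total hydrogens = 13.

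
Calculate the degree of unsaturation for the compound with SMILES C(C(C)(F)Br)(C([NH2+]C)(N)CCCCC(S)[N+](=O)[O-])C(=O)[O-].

2

Molecular formula from the SMILES: C11H21BrFN3O4S.
DoU = (2C + 2 + N − H − X)/2 = (2·11 + 2 + 3 − 21 − 2)/2 = 4/2 = 2.
(Structurally: 0 ring(s) + 2 π bond(s) = 2.)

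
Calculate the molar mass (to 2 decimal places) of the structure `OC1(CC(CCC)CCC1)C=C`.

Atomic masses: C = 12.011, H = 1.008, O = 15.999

Molecular formula: C11H20O.
M = 11×12.011 + 20×1.008 + 1×15.999 = 168.28 g/mol.

168.28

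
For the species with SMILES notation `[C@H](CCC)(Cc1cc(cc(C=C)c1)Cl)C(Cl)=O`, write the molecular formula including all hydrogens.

Heavy atoms from the SMILES: 14 C, 2 Cl, 1 O.
Implicit hydrogens by atom environment:
  4 × C: 2 H each → 8
  3 × C (aromatic): 1 H each → 3
  3 × C (aromatic): no H
  2 × C: 1 H each → 2
  2 × Cl: no H
  1 × C: 3 H
  1 × C: no H
  1 × O: no H
  Total hydrogens = 16.
Molecular formula: C14H16Cl2O

C14H16Cl2O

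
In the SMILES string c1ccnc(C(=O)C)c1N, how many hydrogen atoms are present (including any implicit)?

8

Hydrogens are implicit in SMILES; fill each atom to its normal valence:
  3 × C (aromatic): 1 H each → 3
  2 × C (aromatic): no H
  1 × C: 3 H
  1 × C: no H
  1 × N: 2 H
  1 × N (aromatic): no H
  1 × O: no H
  Total hydrogens = 8.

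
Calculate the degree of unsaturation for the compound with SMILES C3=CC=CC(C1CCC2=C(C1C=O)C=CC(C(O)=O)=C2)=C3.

11

Molecular formula from the SMILES: C18H16O3.
DoU = (2C + 2 + N − H − X)/2 = (2·18 + 2 + 0 − 16 − 0)/2 = 22/2 = 11.
(Structurally: 3 ring(s) + 8 π bond(s) = 11.)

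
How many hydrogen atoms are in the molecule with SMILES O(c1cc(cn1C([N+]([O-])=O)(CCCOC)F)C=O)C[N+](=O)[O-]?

Hydrogens are implicit in SMILES; fill each atom to its normal valence:
  5 × O: no H
  4 × C: 2 H each → 8
  2 × C (aromatic): 1 H each → 2
  2 × C (aromatic): no H
  2 × N (charge +1): no H
  2 × O (charge -1): no H
  1 × C: 3 H
  1 × C: 1 H
  1 × C: no H
  1 × F: no H
  1 × N (aromatic): no H
  Total hydrogens = 14.

14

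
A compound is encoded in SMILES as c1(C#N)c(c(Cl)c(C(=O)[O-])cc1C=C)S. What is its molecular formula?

C10H5ClNO2S-

Heavy atoms from the SMILES: 10 C, 1 Cl, 1 N, 2 O, 1 S.
Implicit hydrogens by atom environment:
  5 × C (aromatic): no H
  2 × C: no H
  1 × C: 2 H
  1 × C (aromatic): 1 H
  1 × C: 1 H
  1 × Cl: no H
  1 × N: no H
  1 × O: no H
  1 × O (charge -1): no H
  1 × S: 1 H
  Total hydrogens = 5.
Net charge -1.
Molecular formula: C10H5ClNO2S-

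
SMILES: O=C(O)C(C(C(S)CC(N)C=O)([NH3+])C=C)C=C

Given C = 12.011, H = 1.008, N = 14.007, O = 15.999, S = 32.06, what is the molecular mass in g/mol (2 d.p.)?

Molecular formula: C11H19N2O3S+.
M = 11×12.011 + 19×1.008 + 2×14.007 + 3×15.999 + 1×32.06 = 259.34 g/mol.

259.34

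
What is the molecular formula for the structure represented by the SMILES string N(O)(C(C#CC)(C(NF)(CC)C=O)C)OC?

C10H17FN2O3

Heavy atoms from the SMILES: 10 C, 1 F, 2 N, 3 O.
Implicit hydrogens by atom environment:
  4 × C: 3 H each → 12
  4 × C: no H
  2 × O: no H
  1 × C: 2 H
  1 × C: 1 H
  1 × F: no H
  1 × N: 1 H
  1 × N: no H
  1 × O: 1 H
  Total hydrogens = 17.
Molecular formula: C10H17FN2O3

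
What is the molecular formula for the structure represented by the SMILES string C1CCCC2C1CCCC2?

Heavy atoms from the SMILES: 10 C.
Implicit hydrogens by atom environment:
  8 × C: 2 H each → 16
  2 × C: 1 H each → 2
  Total hydrogens = 18.
Molecular formula: C10H18

C10H18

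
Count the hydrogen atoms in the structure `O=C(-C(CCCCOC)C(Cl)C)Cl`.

Hydrogens are implicit in SMILES; fill each atom to its normal valence:
  4 × C: 2 H each → 8
  2 × C: 3 H each → 6
  2 × C: 1 H each → 2
  2 × Cl: no H
  2 × O: no H
  1 × C: no H
  Total hydrogens = 16.

16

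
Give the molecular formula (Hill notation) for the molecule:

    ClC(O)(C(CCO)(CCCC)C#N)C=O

Heavy atoms from the SMILES: 10 C, 1 Cl, 1 N, 3 O.
Implicit hydrogens by atom environment:
  5 × C: 2 H each → 10
  3 × C: no H
  2 × O: 1 H each → 2
  1 × C: 3 H
  1 × C: 1 H
  1 × Cl: no H
  1 × N: no H
  1 × O: no H
  Total hydrogens = 16.
Molecular formula: C10H16ClNO3

C10H16ClNO3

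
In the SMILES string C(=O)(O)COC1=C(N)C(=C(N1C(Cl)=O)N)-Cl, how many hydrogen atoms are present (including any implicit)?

7

Hydrogens are implicit in SMILES; fill each atom to its normal valence:
  4 × C (aromatic): no H
  3 × O: no H
  2 × C: no H
  2 × Cl: no H
  2 × N: 2 H each → 4
  1 × C: 2 H
  1 × N (aromatic): no H
  1 × O: 1 H
  Total hydrogens = 7.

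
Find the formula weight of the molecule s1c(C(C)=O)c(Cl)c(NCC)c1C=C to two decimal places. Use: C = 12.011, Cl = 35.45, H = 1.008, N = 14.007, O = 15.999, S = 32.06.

229.72

Molecular formula: C10H12ClNOS.
M = 10×12.011 + 1×35.45 + 12×1.008 + 1×14.007 + 1×15.999 + 1×32.06 = 229.72 g/mol.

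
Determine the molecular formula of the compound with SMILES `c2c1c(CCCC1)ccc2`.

C10H12

Heavy atoms from the SMILES: 10 C.
Implicit hydrogens by atom environment:
  4 × C: 2 H each → 8
  4 × C (aromatic): 1 H each → 4
  2 × C (aromatic): no H
  Total hydrogens = 12.
Molecular formula: C10H12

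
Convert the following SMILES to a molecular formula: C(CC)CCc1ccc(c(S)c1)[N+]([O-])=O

C11H15NO2S

Heavy atoms from the SMILES: 11 C, 1 N, 2 O, 1 S.
Implicit hydrogens by atom environment:
  4 × C: 2 H each → 8
  3 × C (aromatic): 1 H each → 3
  3 × C (aromatic): no H
  1 × C: 3 H
  1 × N (charge +1): no H
  1 × O: no H
  1 × O (charge -1): no H
  1 × S: 1 H
  Total hydrogens = 15.
Molecular formula: C11H15NO2S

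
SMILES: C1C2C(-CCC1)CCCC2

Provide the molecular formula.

C10H18

Heavy atoms from the SMILES: 10 C.
Implicit hydrogens by atom environment:
  8 × C: 2 H each → 16
  2 × C: 1 H each → 2
  Total hydrogens = 18.
Molecular formula: C10H18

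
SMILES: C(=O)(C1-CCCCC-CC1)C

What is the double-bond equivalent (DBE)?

2

Molecular formula from the SMILES: C10H18O.
DoU = (2C + 2 + N − H − X)/2 = (2·10 + 2 + 0 − 18 − 0)/2 = 4/2 = 2.
(Structurally: 1 ring(s) + 1 π bond(s) = 2.)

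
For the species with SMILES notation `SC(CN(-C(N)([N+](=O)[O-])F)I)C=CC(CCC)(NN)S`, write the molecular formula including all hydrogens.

C9H19FIN5O2S2

Heavy atoms from the SMILES: 9 C, 1 F, 1 I, 5 N, 2 O, 2 S.
Implicit hydrogens by atom environment:
  3 × C: 2 H each → 6
  3 × C: 1 H each → 3
  2 × C: no H
  2 × N: 2 H each → 4
  2 × S: 1 H each → 2
  1 × C: 3 H
  1 × F: no H
  1 × I: no H
  1 × N: 1 H
  1 × N: no H
  1 × N (charge +1): no H
  1 × O: no H
  1 × O (charge -1): no H
  Total hydrogens = 19.
Molecular formula: C9H19FIN5O2S2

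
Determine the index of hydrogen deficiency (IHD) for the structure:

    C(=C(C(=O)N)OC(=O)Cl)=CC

Molecular formula from the SMILES: C6H6ClNO3.
DoU = (2C + 2 + N − H − X)/2 = (2·6 + 2 + 1 − 6 − 1)/2 = 8/2 = 4.
(Structurally: 0 ring(s) + 4 π bond(s) = 4.)

4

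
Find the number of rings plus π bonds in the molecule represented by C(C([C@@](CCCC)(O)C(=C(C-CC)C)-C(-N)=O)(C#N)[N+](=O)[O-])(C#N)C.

Molecular formula from the SMILES: C17H26N4O4.
DoU = (2C + 2 + N − H − X)/2 = (2·17 + 2 + 4 − 26 − 0)/2 = 14/2 = 7.
(Structurally: 0 ring(s) + 7 π bond(s) = 7.)

7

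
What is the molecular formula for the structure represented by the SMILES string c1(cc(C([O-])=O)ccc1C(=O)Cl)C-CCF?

Heavy atoms from the SMILES: 11 C, 1 Cl, 1 F, 3 O.
Implicit hydrogens by atom environment:
  3 × C: 2 H each → 6
  3 × C (aromatic): 1 H each → 3
  3 × C (aromatic): no H
  2 × C: no H
  2 × O: no H
  1 × Cl: no H
  1 × F: no H
  1 × O (charge -1): no H
  Total hydrogens = 9.
Net charge -1.
Molecular formula: C11H9ClFO3-

C11H9ClFO3-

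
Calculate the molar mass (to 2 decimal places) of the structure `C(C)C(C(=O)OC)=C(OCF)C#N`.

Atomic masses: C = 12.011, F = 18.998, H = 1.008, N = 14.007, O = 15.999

Molecular formula: C8H10FNO3.
M = 8×12.011 + 1×18.998 + 10×1.008 + 1×14.007 + 3×15.999 = 187.17 g/mol.

187.17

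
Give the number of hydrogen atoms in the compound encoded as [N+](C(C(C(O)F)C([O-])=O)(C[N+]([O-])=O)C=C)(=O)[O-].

Hydrogens are implicit in SMILES; fill each atom to its normal valence:
  3 × C: 1 H each → 3
  3 × O: no H
  3 × O (charge -1): no H
  2 × C: 2 H each → 4
  2 × C: no H
  2 × N (charge +1): no H
  1 × F: no H
  1 × O: 1 H
  Total hydrogens = 8.

8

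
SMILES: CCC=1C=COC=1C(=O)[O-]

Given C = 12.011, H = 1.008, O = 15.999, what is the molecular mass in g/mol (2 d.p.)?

139.13

Molecular formula: C7H7O3-.
M = 7×12.011 + 7×1.008 + 3×15.999 = 139.13 g/mol.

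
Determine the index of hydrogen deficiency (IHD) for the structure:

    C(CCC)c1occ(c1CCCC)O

Molecular formula from the SMILES: C12H20O2.
DoU = (2C + 2 + N − H − X)/2 = (2·12 + 2 + 0 − 20 − 0)/2 = 6/2 = 3.
(Structurally: 1 ring(s) + 2 π bond(s) = 3.)

3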